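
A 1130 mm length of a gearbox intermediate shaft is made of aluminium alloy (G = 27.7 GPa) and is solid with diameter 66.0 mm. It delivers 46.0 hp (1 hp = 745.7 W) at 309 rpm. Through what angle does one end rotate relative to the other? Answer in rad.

ω = 2π·309/60 = 32.36 rad/s, so T = P/ω = 46.0×745.7 / 32.36 = 1060 N·m.
J = πd⁴/32 = π(0.0660)⁴/32 = 1.863×10^-6 m⁴.
θ = T·L/(G·J) = 1060 × 1.13 / (27.7×10⁹ × 1.863×10^-6) = 0.02321 rad.

0.0232 rad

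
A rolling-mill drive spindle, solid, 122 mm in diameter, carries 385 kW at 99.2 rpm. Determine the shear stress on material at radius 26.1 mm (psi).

6450 psi

ω = 2π·99.2/60 = 10.39 rad/s, so T = P/ω = 385×10³ / 10.39 = 37060 N·m.
J = πd⁴/32 = π(0.122)⁴/32 = 2.175×10^-5 m⁴.
Shear stress varies linearly with radius: τ = T·r/J = 37060 × 0.0261 / 2.175×10^-5 = 4.448×10^7 Pa.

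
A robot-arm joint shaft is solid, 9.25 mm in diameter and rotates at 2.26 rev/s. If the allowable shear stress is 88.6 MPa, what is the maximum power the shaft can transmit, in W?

196 W

J = πd⁴/32 = π(0.00925)⁴/32 = 7.187×10^-10 m⁴.
T_max = τ_allow·J/r = 8.86×10^7 × 7.187×10^-10 / 0.00462 = 13.77 N·m.
ω = 2π·2.26 = 14.20 rad/s, so P_max = T_max·ω = 195.5 W.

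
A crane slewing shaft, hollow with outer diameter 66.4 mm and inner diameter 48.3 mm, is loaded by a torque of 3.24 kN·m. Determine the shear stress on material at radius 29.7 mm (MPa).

J = π(d_o⁴ − d_i⁴)/32 = π(0.0664⁴ − 0.0483⁴)/32 = 1.374×10^-6 m⁴.
Shear stress varies linearly with radius: τ = T·r/J = 3240 × 0.0297 / 1.374×10^-6 = 7.003×10^7 Pa.

70.0 MPa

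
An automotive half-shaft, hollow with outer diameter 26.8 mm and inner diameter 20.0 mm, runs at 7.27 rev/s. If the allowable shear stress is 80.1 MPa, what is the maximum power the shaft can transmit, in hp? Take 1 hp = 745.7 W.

12.8 hp

J = π(d_o⁴ − d_i⁴)/32 = π(0.0268⁴ − 0.0200⁴)/32 = 3.494×10^-8 m⁴.
T_max = τ_allow·J/r = 8.01×10^7 × 3.494×10^-8 / 0.0134 = 208.8 N·m.
ω = 2π·7.27 = 45.68 rad/s, so P_max = T_max·ω = 9540 W.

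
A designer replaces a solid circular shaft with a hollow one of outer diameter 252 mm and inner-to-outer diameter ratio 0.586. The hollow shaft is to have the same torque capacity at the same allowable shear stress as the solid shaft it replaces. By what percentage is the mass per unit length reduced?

28.6 %

Equal τ_max and T ⇒ the solid shaft needs d_s³ = d_o³(1−k⁴), so d_s = 252·(1−0.586⁴)^(1/3) = 241.7 mm.
Area ratio A_h/A_s = d_o²(1−k²)/d_s² = (1−k²)/(1−k⁴)^(2/3) = 0.7139.
Mass saving = 1 − 0.7139 = 28.6 %.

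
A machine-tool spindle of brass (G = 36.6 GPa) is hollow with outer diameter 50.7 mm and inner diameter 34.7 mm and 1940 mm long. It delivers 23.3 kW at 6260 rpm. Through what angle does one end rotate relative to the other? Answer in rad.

ω = 2π·6260/60 = 655.5 rad/s, so T = P/ω = 23.3×10³ / 655.5 = 35.54 N·m.
J = π(d_o⁴ − d_i⁴)/32 = π(0.0507⁴ − 0.0347⁴)/32 = 5.063×10^-7 m⁴.
θ = T·L/(G·J) = 35.54 × 1.94 / (36.6×10⁹ × 5.063×10^-7) = 3.721×10^-3 rad.

0.00372 rad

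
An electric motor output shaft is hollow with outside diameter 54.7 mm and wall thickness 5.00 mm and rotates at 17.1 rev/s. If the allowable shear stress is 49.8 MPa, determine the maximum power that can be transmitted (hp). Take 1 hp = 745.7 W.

128 hp

J = π(d_o⁴ − d_i⁴)/32 = π(0.0547⁴ − 0.0447⁴)/32 = 4.870×10^-7 m⁴.
T_max = τ_allow·J/r = 4.98×10^7 × 4.870×10^-7 / 0.0274 = 886.7 N·m.
ω = 2π·17.1 = 107.4 rad/s, so P_max = T_max·ω = 9.527×10^4 W.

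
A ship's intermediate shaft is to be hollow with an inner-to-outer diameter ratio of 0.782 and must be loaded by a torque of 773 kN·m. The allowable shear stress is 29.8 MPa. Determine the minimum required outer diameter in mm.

For a hollow shaft with d_i/d_o = 0.782: τ_max = 16T/(π d_o³ (1−k⁴)), so d_o = [16T/(π τ_allow (1−k⁴))]^(1/3) = [16·773000/(π·2.98×10^7·0.6260)]^(1/3) = 0.5954 m.

595 mm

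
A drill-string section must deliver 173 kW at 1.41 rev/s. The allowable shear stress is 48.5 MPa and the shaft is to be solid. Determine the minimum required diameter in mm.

127 mm

ω = 2π·1.41 = 8.859 rad/s, so T = P/ω = 173×10³ / 8.859 = 19530 N·m.
For a solid shaft τ_max = 16T/(πd³), so d = (16T/(π τ_allow))^(1/3) = (16·19530/(π·4.85×10^7))^(1/3) = 0.1270 m.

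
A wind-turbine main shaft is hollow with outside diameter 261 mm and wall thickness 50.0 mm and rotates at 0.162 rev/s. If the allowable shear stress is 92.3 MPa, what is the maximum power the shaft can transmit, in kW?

280 kW

J = π(d_o⁴ − d_i⁴)/32 = π(0.261⁴ − 0.161⁴)/32 = 3.896×10^-4 m⁴.
T_max = τ_allow·J/r = 9.23×10^7 × 3.896×10^-4 / 0.131 = 275600 N·m.
ω = 2π·0.162 = 1.018 rad/s, so P_max = T_max·ω = 2.805×10^5 W.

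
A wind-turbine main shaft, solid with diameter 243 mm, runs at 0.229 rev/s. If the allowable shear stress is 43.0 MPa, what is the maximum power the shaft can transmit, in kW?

174 kW

J = πd⁴/32 = π(0.243)⁴/32 = 3.423×10^-4 m⁴.
T_max = τ_allow·J/r = 4.30×10^7 × 3.423×10^-4 / 0.121 = 121100 N·m.
ω = 2π·0.229 = 1.439 rad/s, so P_max = T_max·ω = 1.743×10^5 W.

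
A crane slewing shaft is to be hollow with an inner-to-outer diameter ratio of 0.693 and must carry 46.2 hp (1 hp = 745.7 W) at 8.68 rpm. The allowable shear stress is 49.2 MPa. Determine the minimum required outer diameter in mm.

ω = 2π·8.68/60 = 0.9090 rad/s, so T = P/ω = 46.2×745.7 / 0.9090 = 37900 N·m.
For a hollow shaft with d_i/d_o = 0.693: τ_max = 16T/(π d_o³ (1−k⁴)), so d_o = [16T/(π τ_allow (1−k⁴))]^(1/3) = [16·37900/(π·4.92×10^7·0.7694)]^(1/3) = 0.1721 m.

172 mm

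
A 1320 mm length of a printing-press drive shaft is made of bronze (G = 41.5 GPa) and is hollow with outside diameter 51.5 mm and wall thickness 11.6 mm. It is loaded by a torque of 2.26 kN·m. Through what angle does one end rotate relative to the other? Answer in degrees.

J = π(d_o⁴ − d_i⁴)/32 = π(0.0515⁴ − 0.0283⁴)/32 = 6.276×10^-7 m⁴.
θ = T·L/(G·J) = 2260 × 1.32 / (41.5×10⁹ × 6.276×10^-7) = 0.1145 rad.

6.56°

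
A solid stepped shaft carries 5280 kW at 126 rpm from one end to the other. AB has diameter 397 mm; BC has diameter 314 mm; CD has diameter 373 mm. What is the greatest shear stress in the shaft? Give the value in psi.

9550 psi

ω = 2π·126/60 = 13.19 rad/s, so T = P/ω = 5280×10³ / 13.19 = 400200 N·m.
Under the same torque, τ_max = 16T/(πd³) is largest where d is smallest — segment BC (d = 314 mm).
τ_max = 16·400200/(π·(0.314)³) = 6.583×10^7 Pa.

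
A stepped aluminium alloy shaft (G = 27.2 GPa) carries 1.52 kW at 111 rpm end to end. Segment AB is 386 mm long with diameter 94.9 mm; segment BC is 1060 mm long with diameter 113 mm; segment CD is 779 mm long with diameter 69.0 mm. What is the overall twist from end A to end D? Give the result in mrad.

2.23 mrad

ω = 2π·111/60 = 11.62 rad/s, so T = P/ω = 1.52×10³ / 11.62 = 130.8 N·m.
J_AB = π(0.0949)⁴/32 = 7.96×10^-6 m⁴; J_BC = π(0.113)⁴/32 = 1.60×10^-5 m⁴; J_CD = π(0.0690)⁴/32 = 2.23×10^-6 m⁴.
θ = (T/G)·Σ L_i/J_i = (130.8/27.2×10⁹)·(0.386/7.96×10^-6 + 1.06/1.60×10^-5 + 0.779/2.23×10^-6) = 2.234×10^-3 rad.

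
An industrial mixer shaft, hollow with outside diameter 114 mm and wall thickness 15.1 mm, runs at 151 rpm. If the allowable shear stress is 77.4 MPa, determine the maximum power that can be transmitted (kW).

J = π(d_o⁴ − d_i⁴)/32 = π(0.114⁴ − 0.0838⁴)/32 = 1.174×10^-5 m⁴.
T_max = τ_allow·J/r = 7.74×10^7 × 1.174×10^-5 / 0.0570 = 15940 N·m.
ω = 2π·151/60 = 15.81 rad/s, so P_max = T_max·ω = 2.521×10^5 W.

252 kW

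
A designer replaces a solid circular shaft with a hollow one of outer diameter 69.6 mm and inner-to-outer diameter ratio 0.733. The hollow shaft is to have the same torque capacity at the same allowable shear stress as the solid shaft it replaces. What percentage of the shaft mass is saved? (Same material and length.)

Equal τ_max and T ⇒ the solid shaft needs d_s³ = d_o³(1−k⁴), so d_s = 69.6·(1−0.733⁴)^(1/3) = 62.13 mm.
Area ratio A_h/A_s = d_o²(1−k²)/d_s² = (1−k²)/(1−k⁴)^(2/3) = 0.5807.
Mass saving = 1 − 0.5807 = 41.9 %.

41.9 %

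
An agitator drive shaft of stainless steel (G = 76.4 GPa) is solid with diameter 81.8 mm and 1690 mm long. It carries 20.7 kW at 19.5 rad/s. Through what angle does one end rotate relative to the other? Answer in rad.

0.00534 rad

ω = 19.5 rad/s, so T = P/ω = 20.7×10³ / 19.50 = 1062 N·m.
J = πd⁴/32 = π(0.0818)⁴/32 = 4.396×10^-6 m⁴.
θ = T·L/(G·J) = 1062 × 1.69 / (76.4×10⁹ × 4.396×10^-6) = 5.342×10^-3 rad.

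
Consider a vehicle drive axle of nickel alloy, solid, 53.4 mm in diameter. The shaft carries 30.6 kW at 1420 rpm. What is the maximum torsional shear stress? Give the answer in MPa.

ω = 2π·1420/60 = 148.7 rad/s, so T = P/ω = 30.6×10³ / 148.7 = 205.8 N·m.
J = πd⁴/32 = π(0.0534)⁴/32 = 7.983×10^-7 m⁴.
τ_max = T·r/J = 205.8 × 0.0267 / 7.983×10^-7 = 6.883×10^6 Pa.

6.88 MPa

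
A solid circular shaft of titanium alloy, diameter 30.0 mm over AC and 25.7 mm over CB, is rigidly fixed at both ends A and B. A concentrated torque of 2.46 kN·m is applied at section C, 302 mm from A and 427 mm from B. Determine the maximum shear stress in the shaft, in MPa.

Compatibility: T_A·a/J_AC = T_B·b/J_CB with T_A + T_B = T₀.
J_AC = 7.95×10^-8 m⁴, J_CB = 4.28×10^-8 m⁴, so T_A = T₀·(J_AC/a)/((J_AC/a)+(J_CB/b)) = 1781 N·m, T_B = 678.6 N·m.
τ in each portion: τ_AC = 3.36×10^8 Pa, τ_CB = 2.04×10^8 Pa; maximum is in AC.
τ_max = T_AC·r/J = 1781·0.0150/7.95×10^-8 = 3.360×10^8 Pa.

336 MPa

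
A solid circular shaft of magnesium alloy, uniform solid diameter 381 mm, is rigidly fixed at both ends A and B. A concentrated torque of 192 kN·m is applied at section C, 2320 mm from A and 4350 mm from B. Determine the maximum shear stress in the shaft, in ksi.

With uniform GJ and both ends fixed, compatibility θ_AC = θ_CB gives T_A·a = T_B·b, together with T_A + T_B = T₀.
T_A = T₀·b/(a+b) = 192000·4350/6670 = 125200 N·m; T_B = 66780 N·m.
τ in each portion: τ_AC = 1.15×10^7 Pa, τ_CB = 6.15×10^6 Pa; maximum is in AC.
τ_max = T_AC·r/J = 125200·0.191/2.07×10^-3 = 1.153×10^7 Pa.

1.67 ksi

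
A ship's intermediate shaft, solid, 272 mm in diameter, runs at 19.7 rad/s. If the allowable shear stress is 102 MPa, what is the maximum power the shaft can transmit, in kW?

J = πd⁴/32 = π(0.272)⁴/32 = 5.374×10^-4 m⁴.
T_max = τ_allow·J/r = 1.02×10^8 × 5.374×10^-4 / 0.136 = 403000 N·m.
ω = 19.7 rad/s, so P_max = T_max·ω = 7.940×10^6 W.

7940 kW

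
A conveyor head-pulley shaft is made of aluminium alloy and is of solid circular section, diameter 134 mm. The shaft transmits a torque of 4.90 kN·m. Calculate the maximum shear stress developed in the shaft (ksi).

J = πd⁴/32 = π(0.134)⁴/32 = 3.165×10^-5 m⁴.
τ_max = T·r/J = 4900 × 0.0670 / 3.165×10^-5 = 1.037×10^7 Pa.

1.50 ksi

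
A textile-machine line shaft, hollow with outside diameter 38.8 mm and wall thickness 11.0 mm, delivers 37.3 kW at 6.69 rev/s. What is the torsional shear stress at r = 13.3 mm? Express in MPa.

55.0 MPa

ω = 2π·6.69 = 42.03 rad/s, so T = P/ω = 37.3×10³ / 42.03 = 887.4 N·m.
J = π(d_o⁴ − d_i⁴)/32 = π(0.0388⁴ − 0.0168⁴)/32 = 2.147×10^-7 m⁴.
Shear stress varies linearly with radius: τ = T·r/J = 887.4 × 0.0133 / 2.147×10^-7 = 5.498×10^7 Pa.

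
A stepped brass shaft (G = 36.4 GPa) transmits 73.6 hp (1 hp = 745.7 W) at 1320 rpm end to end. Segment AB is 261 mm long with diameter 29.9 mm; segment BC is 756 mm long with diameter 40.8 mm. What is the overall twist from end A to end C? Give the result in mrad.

ω = 2π·1320/60 = 138.2 rad/s, so T = P/ω = 73.6×745.7 / 138.2 = 397.0 N·m.
J_AB = π(0.0299)⁴/32 = 7.85×10^-8 m⁴; J_BC = π(0.0408)⁴/32 = 2.72×10^-7 m⁴.
θ = (T/G)·Σ L_i/J_i = (397.0/36.4×10⁹)·(0.261/7.85×10^-8 + 0.756/2.72×10^-7) = 0.06659 rad.

66.6 mrad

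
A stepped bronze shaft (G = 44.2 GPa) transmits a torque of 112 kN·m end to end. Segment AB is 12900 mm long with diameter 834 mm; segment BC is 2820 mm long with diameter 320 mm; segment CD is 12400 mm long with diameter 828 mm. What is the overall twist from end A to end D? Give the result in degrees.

J_AB = π(0.834)⁴/32 = 0.0475 m⁴; J_BC = π(0.320)⁴/32 = 1.03×10^-3 m⁴; J_CD = π(0.828)⁴/32 = 0.0461 m⁴.
θ = (T/G)·Σ L_i/J_i = (112000/44.2×10⁹)·(12.9/0.0475 + 2.82/1.03×10^-3 + 12.4/0.0461) = 8.310×10^-3 rad.

0.476°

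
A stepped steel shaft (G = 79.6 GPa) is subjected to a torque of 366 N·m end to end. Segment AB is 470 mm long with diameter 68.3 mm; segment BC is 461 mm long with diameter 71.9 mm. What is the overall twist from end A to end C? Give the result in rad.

J_AB = π(0.0683)⁴/32 = 2.14×10^-6 m⁴; J_BC = π(0.0719)⁴/32 = 2.62×10^-6 m⁴.
θ = (T/G)·Σ L_i/J_i = (366.0/79.6×10⁹)·(0.470/2.14×10^-6 + 0.461/2.62×10^-6) = 1.819×10^-3 rad.

0.00182 rad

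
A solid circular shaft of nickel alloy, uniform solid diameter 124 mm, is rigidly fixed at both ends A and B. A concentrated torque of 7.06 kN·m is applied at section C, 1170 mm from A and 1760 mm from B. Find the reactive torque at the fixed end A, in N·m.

4240 N·m

With uniform GJ and both ends fixed, compatibility θ_AC = θ_CB gives T_A·a = T_B·b, together with T_A + T_B = T₀.
T_A = T₀·b/(a+b) = 7060·1760/2930 = 4241 N·m; T_B = 2819 N·m.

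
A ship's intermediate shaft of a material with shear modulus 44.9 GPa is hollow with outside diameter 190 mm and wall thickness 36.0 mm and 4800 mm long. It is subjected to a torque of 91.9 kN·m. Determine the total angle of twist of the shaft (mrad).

90.2 mrad

J = π(d_o⁴ − d_i⁴)/32 = π(0.190⁴ − 0.118⁴)/32 = 1.089×10^-4 m⁴.
θ = T·L/(G·J) = 91900 × 4.80 / (44.9×10⁹ × 1.089×10^-4) = 0.09021 rad.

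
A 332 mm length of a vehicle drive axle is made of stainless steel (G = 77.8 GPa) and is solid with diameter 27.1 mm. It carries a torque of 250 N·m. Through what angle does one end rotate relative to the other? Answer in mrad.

J = πd⁴/32 = π(0.0271)⁴/32 = 5.295×10^-8 m⁴.
θ = T·L/(G·J) = 250.0 × 0.332 / (77.8×10⁹ × 5.295×10^-8) = 0.02015 rad.

20.1 mrad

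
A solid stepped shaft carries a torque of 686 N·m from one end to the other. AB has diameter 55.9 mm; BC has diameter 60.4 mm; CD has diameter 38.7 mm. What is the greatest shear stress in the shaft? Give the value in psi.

Under the same torque, τ_max = 16T/(πd³) is largest where d is smallest — segment CD (d = 38.7 mm).
τ_max = 16·686.0/(π·(0.0387)³) = 6.028×10^7 Pa.

8740 psi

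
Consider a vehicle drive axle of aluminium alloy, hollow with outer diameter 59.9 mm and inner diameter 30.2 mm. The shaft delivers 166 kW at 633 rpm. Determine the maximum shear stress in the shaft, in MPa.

ω = 2π·633/60 = 66.29 rad/s, so T = P/ω = 166×10³ / 66.29 = 2504 N·m.
J = π(d_o⁴ − d_i⁴)/32 = π(0.0599⁴ − 0.0302⁴)/32 = 1.182×10^-6 m⁴.
τ_max = T·r/J = 2504 × 0.0300 / 1.182×10^-6 = 6.344×10^7 Pa.

63.4 MPa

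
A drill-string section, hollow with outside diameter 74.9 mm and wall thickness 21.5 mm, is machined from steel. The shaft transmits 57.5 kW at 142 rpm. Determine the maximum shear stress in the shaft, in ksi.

ω = 2π·142/60 = 14.87 rad/s, so T = P/ω = 57.5×10³ / 14.87 = 3867 N·m.
J = π(d_o⁴ − d_i⁴)/32 = π(0.0749⁴ − 0.0319⁴)/32 = 2.988×10^-6 m⁴.
τ_max = T·r/J = 3867 × 0.0375 / 2.988×10^-6 = 4.846×10^7 Pa.

7.03 ksi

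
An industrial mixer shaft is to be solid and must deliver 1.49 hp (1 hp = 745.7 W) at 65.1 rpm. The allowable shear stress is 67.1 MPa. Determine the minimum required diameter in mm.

ω = 2π·65.1/60 = 6.817 rad/s, so T = P/ω = 1.49×745.7 / 6.817 = 163.0 N·m.
For a solid shaft τ_max = 16T/(πd³), so d = (16T/(π τ_allow))^(1/3) = (16·163.0/(π·6.71×10^7))^(1/3) = 0.02313 m.

23.1 mm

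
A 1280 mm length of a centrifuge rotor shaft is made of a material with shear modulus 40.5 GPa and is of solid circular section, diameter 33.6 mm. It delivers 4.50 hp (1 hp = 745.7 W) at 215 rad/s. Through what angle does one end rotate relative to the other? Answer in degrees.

ω = 215 rad/s, so T = P/ω = 4.50×745.7 / 215.0 = 15.61 N·m.
J = πd⁴/32 = π(0.0336)⁴/32 = 1.251×10^-7 m⁴.
θ = T·L/(G·J) = 15.61 × 1.28 / (40.5×10⁹ × 1.251×10^-7) = 3.942×10^-3 rad.

0.226°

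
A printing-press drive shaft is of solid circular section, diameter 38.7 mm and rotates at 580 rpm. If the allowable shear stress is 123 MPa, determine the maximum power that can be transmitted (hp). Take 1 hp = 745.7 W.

J = πd⁴/32 = π(0.0387)⁴/32 = 2.202×10^-7 m⁴.
T_max = τ_allow·J/r = 1.23×10^8 × 2.202×10^-7 / 0.0194 = 1400 N·m.
ω = 2π·580/60 = 60.74 rad/s, so P_max = T_max·ω = 8.502×10^4 W.

114 hp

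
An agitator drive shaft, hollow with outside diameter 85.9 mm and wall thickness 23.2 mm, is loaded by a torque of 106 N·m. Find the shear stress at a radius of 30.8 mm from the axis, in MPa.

0.639 MPa

J = π(d_o⁴ − d_i⁴)/32 = π(0.0859⁴ − 0.0395⁴)/32 = 5.106×10^-6 m⁴.
Shear stress varies linearly with radius: τ = T·r/J = 106.0 × 0.0308 / 5.106×10^-6 = 6.394×10^5 Pa.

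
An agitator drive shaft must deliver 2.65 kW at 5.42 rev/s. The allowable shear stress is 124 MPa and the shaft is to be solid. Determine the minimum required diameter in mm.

ω = 2π·5.42 = 34.05 rad/s, so T = P/ω = 2.65×10³ / 34.05 = 77.82 N·m.
For a solid shaft τ_max = 16T/(πd³), so d = (16T/(π τ_allow))^(1/3) = (16·77.82/(π·1.24×10^8))^(1/3) = 0.01473 m.

14.7 mm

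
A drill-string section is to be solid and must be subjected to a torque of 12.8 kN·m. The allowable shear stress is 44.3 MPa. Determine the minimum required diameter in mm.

114 mm

For a solid shaft τ_max = 16T/(πd³), so d = (16T/(π τ_allow))^(1/3) = (16·12800/(π·4.43×10^7))^(1/3) = 0.1137 m.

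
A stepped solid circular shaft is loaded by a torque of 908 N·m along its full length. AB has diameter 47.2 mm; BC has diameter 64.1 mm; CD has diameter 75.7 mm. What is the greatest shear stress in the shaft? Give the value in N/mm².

Under the same torque, τ_max = 16T/(πd³) is largest where d is smallest — segment AB (d = 47.2 mm).
τ_max = 16·908.0/(π·(0.0472)³) = 4.398×10^7 Pa.

44.0 N/mm²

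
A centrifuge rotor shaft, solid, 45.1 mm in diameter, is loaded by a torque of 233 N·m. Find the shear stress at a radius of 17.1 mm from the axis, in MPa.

9.81 MPa

J = πd⁴/32 = π(0.0451)⁴/32 = 4.062×10^-7 m⁴.
Shear stress varies linearly with radius: τ = T·r/J = 233.0 × 0.0171 / 4.062×10^-7 = 9.809×10^6 Pa.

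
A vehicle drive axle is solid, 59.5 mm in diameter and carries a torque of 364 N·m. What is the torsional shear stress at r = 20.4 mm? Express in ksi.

J = πd⁴/32 = π(0.0595)⁴/32 = 1.230×10^-6 m⁴.
Shear stress varies linearly with radius: τ = T·r/J = 364.0 × 0.0204 / 1.230×10^-6 = 6.035×10^6 Pa.

0.875 ksi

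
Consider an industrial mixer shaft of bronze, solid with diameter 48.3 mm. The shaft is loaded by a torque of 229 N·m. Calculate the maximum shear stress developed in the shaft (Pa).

1.04e7 Pa

J = πd⁴/32 = π(0.0483)⁴/32 = 5.343×10^-7 m⁴.
τ_max = T·r/J = 229.0 × 0.0241 / 5.343×10^-7 = 1.035×10^7 Pa.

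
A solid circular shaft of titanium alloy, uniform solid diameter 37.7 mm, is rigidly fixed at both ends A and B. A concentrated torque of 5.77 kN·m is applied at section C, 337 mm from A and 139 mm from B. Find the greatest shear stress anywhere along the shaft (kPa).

With uniform GJ and both ends fixed, compatibility θ_AC = θ_CB gives T_A·a = T_B·b, together with T_A + T_B = T₀.
T_A = T₀·b/(a+b) = 5770·139/476.0 = 1685 N·m; T_B = 4085 N·m.
τ in each portion: τ_AC = 1.60×10^8 Pa, τ_CB = 3.88×10^8 Pa; maximum is in CB.
τ_max = T_CB·r/J = 4085·0.0189/1.98×10^-7 = 3.883×10^8 Pa.

388000 kPa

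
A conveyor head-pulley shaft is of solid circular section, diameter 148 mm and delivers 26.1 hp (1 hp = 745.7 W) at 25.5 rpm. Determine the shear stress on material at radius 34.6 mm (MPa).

5.35 MPa

ω = 2π·25.5/60 = 2.670 rad/s, so T = P/ω = 26.1×745.7 / 2.670 = 7288 N·m.
J = πd⁴/32 = π(0.148)⁴/32 = 4.710×10^-5 m⁴.
Shear stress varies linearly with radius: τ = T·r/J = 7288 × 0.0346 / 4.710×10^-5 = 5.354×10^6 Pa.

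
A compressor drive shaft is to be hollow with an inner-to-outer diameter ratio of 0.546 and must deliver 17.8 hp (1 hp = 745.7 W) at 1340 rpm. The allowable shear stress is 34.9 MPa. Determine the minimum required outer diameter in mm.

ω = 2π·1340/60 = 140.3 rad/s, so T = P/ω = 17.8×745.7 / 140.3 = 94.59 N·m.
For a hollow shaft with d_i/d_o = 0.546: τ_max = 16T/(π d_o³ (1−k⁴)), so d_o = [16T/(π τ_allow (1−k⁴))]^(1/3) = [16·94.59/(π·3.49×10^7·0.9111)]^(1/3) = 0.02474 m.

24.7 mm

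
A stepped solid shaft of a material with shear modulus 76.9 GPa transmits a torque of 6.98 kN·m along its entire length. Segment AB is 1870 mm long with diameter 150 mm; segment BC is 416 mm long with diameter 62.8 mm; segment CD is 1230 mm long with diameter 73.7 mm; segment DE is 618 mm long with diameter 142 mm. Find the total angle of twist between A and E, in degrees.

3.90°

J_AB = π(0.150)⁴/32 = 4.97×10^-5 m⁴; J_BC = π(0.0628)⁴/32 = 1.53×10^-6 m⁴; J_CD = π(0.0737)⁴/32 = 2.90×10^-6 m⁴; J_DE = π(0.142)⁴/32 = 3.99×10^-5 m⁴.
θ = (T/G)·Σ L_i/J_i = (6980/76.9×10⁹)·(1.87/4.97×10^-5 + 0.416/1.53×10^-6 + 1.23/2.90×10^-6 + 0.618/3.99×10^-5) = 0.06809 rad.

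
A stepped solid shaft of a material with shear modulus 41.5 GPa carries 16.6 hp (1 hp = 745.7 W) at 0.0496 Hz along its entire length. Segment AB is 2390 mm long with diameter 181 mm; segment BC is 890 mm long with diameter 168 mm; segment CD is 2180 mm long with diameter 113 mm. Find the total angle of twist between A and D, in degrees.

9.34°

ω = 2π·0.0496 = 0.3116 rad/s, so T = P/ω = 16.6×745.7 / 0.3116 = 39720 N·m.
J_AB = π(0.181)⁴/32 = 1.05×10^-4 m⁴; J_BC = π(0.168)⁴/32 = 7.82×10^-5 m⁴; J_CD = π(0.113)⁴/32 = 1.60×10^-5 m⁴.
θ = (T/G)·Σ L_i/J_i = (39720/41.5×10⁹)·(2.39/1.05×10^-4 + 0.890/7.82×10^-5 + 2.18/1.60×10^-5) = 0.1629 rad.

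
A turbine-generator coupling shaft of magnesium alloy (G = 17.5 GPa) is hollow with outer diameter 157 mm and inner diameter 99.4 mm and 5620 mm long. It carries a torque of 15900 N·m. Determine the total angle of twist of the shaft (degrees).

5.84°

J = π(d_o⁴ − d_i⁴)/32 = π(0.157⁴ − 0.0994⁴)/32 = 5.006×10^-5 m⁴.
θ = T·L/(G·J) = 15900 × 5.62 / (17.5×10⁹ × 5.006×10^-5) = 0.1020 rad.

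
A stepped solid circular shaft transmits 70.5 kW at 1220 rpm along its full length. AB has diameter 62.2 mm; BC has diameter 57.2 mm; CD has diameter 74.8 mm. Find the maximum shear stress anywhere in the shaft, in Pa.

ω = 2π·1220/60 = 127.8 rad/s, so T = P/ω = 70.5×10³ / 127.8 = 551.8 N·m.
Under the same torque, τ_max = 16T/(πd³) is largest where d is smallest — segment BC (d = 57.2 mm).
τ_max = 16·551.8/(π·(0.0572)³) = 1.502×10^7 Pa.

1.50e7 Pa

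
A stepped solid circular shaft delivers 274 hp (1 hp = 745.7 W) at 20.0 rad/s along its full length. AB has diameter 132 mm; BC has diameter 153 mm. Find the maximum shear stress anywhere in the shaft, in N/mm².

22.6 N/mm²

ω = 20.0 rad/s, so T = P/ω = 274×745.7 / 20.00 = 10220 N·m.
Under the same torque, τ_max = 16T/(πd³) is largest where d is smallest — segment AB (d = 132 mm).
τ_max = 16·10220/(π·(0.132)³) = 2.262×10^7 Pa.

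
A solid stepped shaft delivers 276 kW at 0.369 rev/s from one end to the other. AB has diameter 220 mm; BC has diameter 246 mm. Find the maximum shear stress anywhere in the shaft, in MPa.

ω = 2π·0.369 = 2.318 rad/s, so T = P/ω = 276×10³ / 2.318 = 119000 N·m.
Under the same torque, τ_max = 16T/(πd³) is largest where d is smallest — segment AB (d = 220 mm).
τ_max = 16·119000/(π·(0.220)³) = 5.694×10^7 Pa.

56.9 MPa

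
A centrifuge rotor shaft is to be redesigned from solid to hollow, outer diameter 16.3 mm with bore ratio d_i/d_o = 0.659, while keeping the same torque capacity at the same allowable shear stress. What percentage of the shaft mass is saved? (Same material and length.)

35.0 %

Equal τ_max and T ⇒ the solid shaft needs d_s³ = d_o³(1−k⁴), so d_s = 16.3·(1−0.659⁴)^(1/3) = 15.20 mm.
Area ratio A_h/A_s = d_o²(1−k²)/d_s² = (1−k²)/(1−k⁴)^(2/3) = 0.6503.
Mass saving = 1 − 0.6503 = 35.0 %.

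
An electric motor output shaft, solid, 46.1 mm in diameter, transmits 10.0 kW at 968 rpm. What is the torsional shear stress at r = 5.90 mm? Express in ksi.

ω = 2π·968/60 = 101.4 rad/s, so T = P/ω = 10.0×10³ / 101.4 = 98.65 N·m.
J = πd⁴/32 = π(0.0461)⁴/32 = 4.434×10^-7 m⁴.
Shear stress varies linearly with radius: τ = T·r/J = 98.65 × 0.00590 / 4.434×10^-7 = 1.313×10^6 Pa.

0.190 ksi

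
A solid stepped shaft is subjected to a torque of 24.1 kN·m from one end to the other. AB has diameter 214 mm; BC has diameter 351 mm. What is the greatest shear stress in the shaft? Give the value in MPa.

12.5 MPa

Under the same torque, τ_max = 16T/(πd³) is largest where d is smallest — segment AB (d = 214 mm).
τ_max = 16·24100/(π·(0.214)³) = 1.252×10^7 Pa.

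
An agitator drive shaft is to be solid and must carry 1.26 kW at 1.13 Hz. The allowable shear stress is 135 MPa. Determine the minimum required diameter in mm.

ω = 2π·1.13 = 7.100 rad/s, so T = P/ω = 1.26×10³ / 7.100 = 177.5 N·m.
For a solid shaft τ_max = 16T/(πd³), so d = (16T/(π τ_allow))^(1/3) = (16·177.5/(π·1.35×10^8))^(1/3) = 0.01885 m.

18.8 mm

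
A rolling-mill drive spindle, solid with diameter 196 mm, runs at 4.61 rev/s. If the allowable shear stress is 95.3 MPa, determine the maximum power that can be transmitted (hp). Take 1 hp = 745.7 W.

5470 hp

J = πd⁴/32 = π(0.196)⁴/32 = 1.449×10^-4 m⁴.
T_max = τ_allow·J/r = 9.53×10^7 × 1.449×10^-4 / 0.0980 = 140900 N·m.
ω = 2π·4.61 = 28.97 rad/s, so P_max = T_max·ω = 4.081×10^6 W.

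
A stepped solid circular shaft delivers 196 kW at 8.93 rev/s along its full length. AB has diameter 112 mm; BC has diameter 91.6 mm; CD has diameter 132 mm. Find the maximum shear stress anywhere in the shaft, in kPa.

ω = 2π·8.93 = 56.11 rad/s, so T = P/ω = 196×10³ / 56.11 = 3493 N·m.
Under the same torque, τ_max = 16T/(πd³) is largest where d is smallest — segment BC (d = 91.6 mm).
τ_max = 16·3493/(π·(0.0916)³) = 2.315×10^7 Pa.

23100 kPa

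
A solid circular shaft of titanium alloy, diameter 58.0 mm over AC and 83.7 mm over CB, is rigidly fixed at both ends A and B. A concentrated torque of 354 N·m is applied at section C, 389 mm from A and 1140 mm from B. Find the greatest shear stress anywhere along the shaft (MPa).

3.73 MPa

Compatibility: T_A·a/J_AC = T_B·b/J_CB with T_A + T_B = T₀.
J_AC = 1.11×10^-6 m⁴, J_CB = 4.82×10^-6 m⁴, so T_A = T₀·(J_AC/a)/((J_AC/a)+(J_CB/b)) = 142.7 N·m, T_B = 211.3 N·m.
τ in each portion: τ_AC = 3.73×10^6 Pa, τ_CB = 1.83×10^6 Pa; maximum is in AC.
τ_max = T_AC·r/J = 142.7·0.0290/1.11×10^-6 = 3.726×10^6 Pa.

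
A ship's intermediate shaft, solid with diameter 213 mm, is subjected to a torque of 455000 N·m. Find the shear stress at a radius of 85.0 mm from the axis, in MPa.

J = πd⁴/32 = π(0.213)⁴/32 = 2.021×10^-4 m⁴.
Shear stress varies linearly with radius: τ = T·r/J = 455000 × 0.0850 / 2.021×10^-4 = 1.914×10^8 Pa.

191 MPa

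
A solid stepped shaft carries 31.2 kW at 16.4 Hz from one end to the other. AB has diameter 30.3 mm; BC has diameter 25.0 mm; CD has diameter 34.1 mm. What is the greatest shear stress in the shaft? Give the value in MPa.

98.7 MPa

ω = 2π·16.4 = 103.0 rad/s, so T = P/ω = 31.2×10³ / 103.0 = 302.8 N·m.
Under the same torque, τ_max = 16T/(πd³) is largest where d is smallest — segment BC (d = 25.0 mm).
τ_max = 16·302.8/(π·(0.0250)³) = 9.869×10^7 Pa.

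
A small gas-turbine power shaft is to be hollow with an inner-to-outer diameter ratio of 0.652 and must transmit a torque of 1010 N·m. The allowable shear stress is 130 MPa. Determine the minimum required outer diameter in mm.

36.4 mm

For a hollow shaft with d_i/d_o = 0.652: τ_max = 16T/(π d_o³ (1−k⁴)), so d_o = [16T/(π τ_allow (1−k⁴))]^(1/3) = [16·1010/(π·1.30×10^8·0.8193)]^(1/3) = 0.03642 m.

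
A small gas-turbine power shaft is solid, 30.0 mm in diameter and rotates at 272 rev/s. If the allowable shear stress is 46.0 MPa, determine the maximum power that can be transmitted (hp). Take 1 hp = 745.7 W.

J = πd⁴/32 = π(0.0300)⁴/32 = 7.952×10^-8 m⁴.
T_max = τ_allow·J/r = 4.60×10^7 × 7.952×10^-8 / 0.0150 = 243.9 N·m.
ω = 2π·272 = 1709 rad/s, so P_max = T_max·ω = 4.168×10^5 W.

559 hp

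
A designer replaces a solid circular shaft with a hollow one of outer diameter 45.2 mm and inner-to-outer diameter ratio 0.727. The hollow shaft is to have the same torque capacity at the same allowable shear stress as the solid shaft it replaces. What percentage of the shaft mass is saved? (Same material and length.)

41.3 %

Equal τ_max and T ⇒ the solid shaft needs d_s³ = d_o³(1−k⁴), so d_s = 45.2·(1−0.727⁴)^(1/3) = 40.52 mm.
Area ratio A_h/A_s = d_o²(1−k²)/d_s² = (1−k²)/(1−k⁴)^(2/3) = 0.5865.
Mass saving = 1 − 0.5865 = 41.3 %.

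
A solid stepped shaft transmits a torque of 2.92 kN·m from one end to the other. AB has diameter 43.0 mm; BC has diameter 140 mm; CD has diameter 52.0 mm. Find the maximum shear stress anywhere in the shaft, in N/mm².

187 N/mm²

Under the same torque, τ_max = 16T/(πd³) is largest where d is smallest — segment AB (d = 43.0 mm).
τ_max = 16·2920/(π·(0.0430)³) = 1.870×10^8 Pa.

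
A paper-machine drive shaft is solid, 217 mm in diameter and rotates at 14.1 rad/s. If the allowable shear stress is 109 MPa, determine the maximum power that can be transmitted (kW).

J = πd⁴/32 = π(0.217)⁴/32 = 2.177×10^-4 m⁴.
T_max = τ_allow·J/r = 1.09×10^8 × 2.177×10^-4 / 0.108 = 218700 N·m.
ω = 14.1 rad/s, so P_max = T_max·ω = 3.084×10^6 W.

3080 kW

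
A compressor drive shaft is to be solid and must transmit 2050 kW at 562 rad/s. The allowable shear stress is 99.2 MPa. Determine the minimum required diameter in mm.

ω = 562 rad/s, so T = P/ω = 2050×10³ / 562.0 = 3648 N·m.
For a solid shaft τ_max = 16T/(πd³), so d = (16T/(π τ_allow))^(1/3) = (16·3648/(π·9.92×10^7))^(1/3) = 0.05721 m.

57.2 mm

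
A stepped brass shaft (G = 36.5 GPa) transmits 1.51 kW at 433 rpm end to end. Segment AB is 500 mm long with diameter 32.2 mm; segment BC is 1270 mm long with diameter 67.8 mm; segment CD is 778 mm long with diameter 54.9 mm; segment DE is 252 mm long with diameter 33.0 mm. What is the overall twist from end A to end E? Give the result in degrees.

0.438°

ω = 2π·433/60 = 45.34 rad/s, so T = P/ω = 1.51×10³ / 45.34 = 33.30 N·m.
J_AB = π(0.0322)⁴/32 = 1.06×10^-7 m⁴; J_BC = π(0.0678)⁴/32 = 2.07×10^-6 m⁴; J_CD = π(0.0549)⁴/32 = 8.92×10^-7 m⁴; J_DE = π(0.0330)⁴/32 = 1.16×10^-7 m⁴.
θ = (T/G)·Σ L_i/J_i = (33.30/36.5×10⁹)·(0.500/1.06×10^-7 + 1.27/2.07×10^-6 + 0.778/8.92×10^-7 + 0.252/1.16×10^-7) = 7.651×10^-3 rad.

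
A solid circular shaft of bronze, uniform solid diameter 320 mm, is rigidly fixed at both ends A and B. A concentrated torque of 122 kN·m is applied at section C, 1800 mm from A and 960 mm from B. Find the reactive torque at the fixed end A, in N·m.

42400 N·m

With uniform GJ and both ends fixed, compatibility θ_AC = θ_CB gives T_A·a = T_B·b, together with T_A + T_B = T₀.
T_A = T₀·b/(a+b) = 122000·960/2760 = 42430 N·m; T_B = 79570 N·m.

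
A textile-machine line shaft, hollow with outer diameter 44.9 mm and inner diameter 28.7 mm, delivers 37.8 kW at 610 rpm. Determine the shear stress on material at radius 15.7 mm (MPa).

27.9 MPa

ω = 2π·610/60 = 63.88 rad/s, so T = P/ω = 37.8×10³ / 63.88 = 591.7 N·m.
J = π(d_o⁴ − d_i⁴)/32 = π(0.0449⁴ − 0.0287⁴)/32 = 3.324×10^-7 m⁴.
Shear stress varies linearly with radius: τ = T·r/J = 591.7 × 0.0157 / 3.324×10^-7 = 2.795×10^7 Pa.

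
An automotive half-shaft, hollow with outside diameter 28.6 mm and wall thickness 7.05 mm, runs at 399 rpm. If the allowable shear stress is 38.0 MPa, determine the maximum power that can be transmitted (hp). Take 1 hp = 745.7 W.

9.13 hp

J = π(d_o⁴ − d_i⁴)/32 = π(0.0286⁴ − 0.0145⁴)/32 = 6.134×10^-8 m⁴.
T_max = τ_allow·J/r = 3.80×10^7 × 6.134×10^-8 / 0.0143 = 163.0 N·m.
ω = 2π·399/60 = 41.78 rad/s, so P_max = T_max·ω = 6811 W.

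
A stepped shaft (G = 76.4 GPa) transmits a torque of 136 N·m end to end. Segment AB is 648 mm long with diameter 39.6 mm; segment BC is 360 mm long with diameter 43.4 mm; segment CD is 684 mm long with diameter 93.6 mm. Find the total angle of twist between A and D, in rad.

J_AB = π(0.0396)⁴/32 = 2.41×10^-7 m⁴; J_BC = π(0.0434)⁴/32 = 3.48×10^-7 m⁴; J_CD = π(0.0936)⁴/32 = 7.54×10^-6 m⁴.
θ = (T/G)·Σ L_i/J_i = (136.0/76.4×10⁹)·(0.648/2.41×10^-7 + 0.360/3.48×10^-7 + 0.684/7.54×10^-6) = 6.779×10^-3 rad.

0.00678 rad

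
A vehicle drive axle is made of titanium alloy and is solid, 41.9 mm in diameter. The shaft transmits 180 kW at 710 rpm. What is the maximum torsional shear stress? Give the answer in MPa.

168 MPa

ω = 2π·710/60 = 74.35 rad/s, so T = P/ω = 180×10³ / 74.35 = 2421 N·m.
J = πd⁴/32 = π(0.0419)⁴/32 = 3.026×10^-7 m⁴.
τ_max = T·r/J = 2421 × 0.0209 / 3.026×10^-7 = 1.676×10^8 Pa.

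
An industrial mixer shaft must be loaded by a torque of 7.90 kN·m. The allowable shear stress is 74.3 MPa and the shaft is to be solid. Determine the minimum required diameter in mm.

81.5 mm

For a solid shaft τ_max = 16T/(πd³), so d = (16T/(π τ_allow))^(1/3) = (16·7900/(π·7.43×10^7))^(1/3) = 0.08151 m.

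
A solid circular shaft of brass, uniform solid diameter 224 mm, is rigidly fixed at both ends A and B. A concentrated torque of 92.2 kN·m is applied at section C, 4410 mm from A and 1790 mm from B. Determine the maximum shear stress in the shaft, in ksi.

With uniform GJ and both ends fixed, compatibility θ_AC = θ_CB gives T_A·a = T_B·b, together with T_A + T_B = T₀.
T_A = T₀·b/(a+b) = 92200·1790/6200 = 26620 N·m; T_B = 65580 N·m.
τ in each portion: τ_AC = 1.21×10^7 Pa, τ_CB = 2.97×10^7 Pa; maximum is in CB.
τ_max = T_CB·r/J = 65580·0.112/2.47×10^-4 = 2.972×10^7 Pa.

4.31 ksi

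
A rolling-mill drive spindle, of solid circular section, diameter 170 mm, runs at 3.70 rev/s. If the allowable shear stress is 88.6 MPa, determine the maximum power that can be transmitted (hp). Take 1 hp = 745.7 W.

J = πd⁴/32 = π(0.170)⁴/32 = 8.200×10^-5 m⁴.
T_max = τ_allow·J/r = 8.86×10^7 × 8.200×10^-5 / 0.0850 = 85470 N·m.
ω = 2π·3.70 = 23.25 rad/s, so P_max = T_max·ω = 1.987×10^6 W.

2660 hp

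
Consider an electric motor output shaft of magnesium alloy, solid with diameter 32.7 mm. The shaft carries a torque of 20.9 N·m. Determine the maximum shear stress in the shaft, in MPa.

J = πd⁴/32 = π(0.0327)⁴/32 = 1.123×10^-7 m⁴.
τ_max = T·r/J = 20.90 × 0.0163 / 1.123×10^-7 = 3.044×10^6 Pa.

3.04 MPa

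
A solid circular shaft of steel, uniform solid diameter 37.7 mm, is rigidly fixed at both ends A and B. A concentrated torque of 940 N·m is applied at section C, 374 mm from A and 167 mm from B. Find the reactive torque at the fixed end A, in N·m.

With uniform GJ and both ends fixed, compatibility θ_AC = θ_CB gives T_A·a = T_B·b, together with T_A + T_B = T₀.
T_A = T₀·b/(a+b) = 940.0·167/541.0 = 290.2 N·m; T_B = 649.8 N·m.

290 N·m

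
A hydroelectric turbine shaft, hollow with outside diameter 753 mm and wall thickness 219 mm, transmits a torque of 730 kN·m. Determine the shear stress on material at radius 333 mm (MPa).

7.95 MPa

J = π(d_o⁴ − d_i⁴)/32 = π(0.753⁴ − 0.315⁴)/32 = 0.03060 m⁴.
Shear stress varies linearly with radius: τ = T·r/J = 730000 × 0.333 / 0.03060 = 7.945×10^6 Pa.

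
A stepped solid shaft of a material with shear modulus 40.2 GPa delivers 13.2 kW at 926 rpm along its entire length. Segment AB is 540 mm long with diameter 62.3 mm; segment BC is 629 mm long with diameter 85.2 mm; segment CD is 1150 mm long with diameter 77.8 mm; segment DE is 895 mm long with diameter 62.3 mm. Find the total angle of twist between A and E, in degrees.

0.274°

ω = 2π·926/60 = 96.97 rad/s, so T = P/ω = 13.2×10³ / 96.97 = 136.1 N·m.
J_AB = π(0.0623)⁴/32 = 1.48×10^-6 m⁴; J_BC = π(0.0852)⁴/32 = 5.17×10^-6 m⁴; J_CD = π(0.0778)⁴/32 = 3.60×10^-6 m⁴; J_DE = π(0.0623)⁴/32 = 1.48×10^-6 m⁴.
θ = (T/G)·Σ L_i/J_i = (136.1/40.2×10⁹)·(0.540/1.48×10^-6 + 0.629/5.17×10^-6 + 1.15/3.60×10^-6 + 0.895/1.48×10^-6) = 4.780×10^-3 rad.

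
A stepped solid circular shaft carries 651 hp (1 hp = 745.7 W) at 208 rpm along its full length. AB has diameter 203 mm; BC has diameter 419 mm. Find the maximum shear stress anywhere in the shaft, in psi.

1970 psi

ω = 2π·208/60 = 21.78 rad/s, so T = P/ω = 651×745.7 / 21.78 = 22290 N·m.
Under the same torque, τ_max = 16T/(πd³) is largest where d is smallest — segment AB (d = 203 mm).
τ_max = 16·22290/(π·(0.203)³) = 1.357×10^7 Pa.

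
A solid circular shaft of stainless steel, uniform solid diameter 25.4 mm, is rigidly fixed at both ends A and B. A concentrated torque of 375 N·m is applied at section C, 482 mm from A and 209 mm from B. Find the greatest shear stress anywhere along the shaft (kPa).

With uniform GJ and both ends fixed, compatibility θ_AC = θ_CB gives T_A·a = T_B·b, together with T_A + T_B = T₀.
T_A = T₀·b/(a+b) = 375.0·209/691.0 = 113.4 N·m; T_B = 261.6 N·m.
τ in each portion: τ_AC = 3.53×10^7 Pa, τ_CB = 8.13×10^7 Pa; maximum is in CB.
τ_max = T_CB·r/J = 261.6·0.0127/4.09×10^-8 = 8.130×10^7 Pa.

81300 kPa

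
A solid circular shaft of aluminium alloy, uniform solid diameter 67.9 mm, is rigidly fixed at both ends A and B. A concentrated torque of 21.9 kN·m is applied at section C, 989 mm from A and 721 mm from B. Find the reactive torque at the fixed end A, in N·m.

9230 N·m

With uniform GJ and both ends fixed, compatibility θ_AC = θ_CB gives T_A·a = T_B·b, together with T_A + T_B = T₀.
T_A = T₀·b/(a+b) = 21900·721/1710 = 9234 N·m; T_B = 12670 N·m.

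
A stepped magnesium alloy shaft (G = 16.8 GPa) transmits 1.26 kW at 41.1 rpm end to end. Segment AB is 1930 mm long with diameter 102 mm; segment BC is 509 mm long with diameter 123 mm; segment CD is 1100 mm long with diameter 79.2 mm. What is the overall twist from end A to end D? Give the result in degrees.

0.488°

ω = 2π·41.1/60 = 4.304 rad/s, so T = P/ω = 1.26×10³ / 4.304 = 292.8 N·m.
J_AB = π(0.102)⁴/32 = 1.06×10^-5 m⁴; J_BC = π(0.123)⁴/32 = 2.25×10^-5 m⁴; J_CD = π(0.0792)⁴/32 = 3.86×10^-6 m⁴.
θ = (T/G)·Σ L_i/J_i = (292.8/16.8×10⁹)·(1.93/1.06×10^-5 + 0.509/2.25×10^-5 + 1.10/3.86×10^-6) = 8.522×10^-3 rad.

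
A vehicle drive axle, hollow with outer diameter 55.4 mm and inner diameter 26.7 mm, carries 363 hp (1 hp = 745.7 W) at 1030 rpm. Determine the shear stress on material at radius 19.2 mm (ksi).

ω = 2π·1030/60 = 107.9 rad/s, so T = P/ω = 363×745.7 / 107.9 = 2510 N·m.
J = π(d_o⁴ − d_i⁴)/32 = π(0.0554⁴ − 0.0267⁴)/32 = 8.749×10^-7 m⁴.
Shear stress varies linearly with radius: τ = T·r/J = 2510 × 0.0192 / 8.749×10^-7 = 5.507×10^7 Pa.

7.99 ksi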